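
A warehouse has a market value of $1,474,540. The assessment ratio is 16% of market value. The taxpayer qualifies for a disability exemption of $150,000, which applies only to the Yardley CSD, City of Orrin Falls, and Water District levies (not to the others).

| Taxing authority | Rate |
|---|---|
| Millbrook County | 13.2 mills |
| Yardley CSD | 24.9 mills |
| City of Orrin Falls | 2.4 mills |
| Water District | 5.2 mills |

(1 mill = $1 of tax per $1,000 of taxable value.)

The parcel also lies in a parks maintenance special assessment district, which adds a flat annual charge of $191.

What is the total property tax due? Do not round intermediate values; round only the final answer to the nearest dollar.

Assessed value = $1,474,540 × 0.16 = $235,926.4
Millbrook County: $235,926.4 × 0.0132 = $3,114.22848
Yardley CSD: ($235,926.4 − $150,000) × 0.0249 = $85,926.4 × 0.0249 = $2,139.56736
City of Orrin Falls: ($235,926.4 − $150,000) × 0.0024 = $85,926.4 × 0.0024 = $206.22336
Water District: ($235,926.4 − $150,000) × 0.0052 = $85,926.4 × 0.0052 = $446.81728
Levies subtotal = $5,906.83648
Total = $5,906.83648 + $191 = $6,097.83648

$6,098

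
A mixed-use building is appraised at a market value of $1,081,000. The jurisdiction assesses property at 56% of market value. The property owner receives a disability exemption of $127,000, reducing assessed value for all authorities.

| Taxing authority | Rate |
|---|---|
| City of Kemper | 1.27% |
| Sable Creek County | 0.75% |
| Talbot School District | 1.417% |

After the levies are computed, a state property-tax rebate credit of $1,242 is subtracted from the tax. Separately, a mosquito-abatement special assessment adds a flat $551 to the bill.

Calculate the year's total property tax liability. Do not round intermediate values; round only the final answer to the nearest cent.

$15,750.23

Assessed value = $1,081,000 × 0.56 = $605,360
Taxable value = $605,360 − $127,000 = $478,360
City of Kemper: $478,360 × 0.0127 = $6,075.172
Sable Creek County: $478,360 × 0.0075 = $3,587.7
Talbot School District: $478,360 × 0.01417 = $6,778.3612
Levies subtotal = $16,441.2332
After credit = $16,441.2332 − $1,242 = $15,199.2332
Total = $15,199.2332 + $551 = $15,750.2332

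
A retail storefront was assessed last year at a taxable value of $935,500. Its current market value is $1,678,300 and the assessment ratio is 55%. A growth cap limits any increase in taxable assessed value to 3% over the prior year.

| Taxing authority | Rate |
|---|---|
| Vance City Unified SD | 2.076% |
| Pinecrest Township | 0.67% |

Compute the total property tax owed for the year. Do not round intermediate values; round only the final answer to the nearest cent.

$25,347.36

Uncapped assessed value = $1,678,300 × 0.55 = $923,065
Cap limit = $935,500 × 1.03 = $963,565
Taxable assessed value = min($923,065, $963,565) = $923,065 (cap does not bind)
Vance City Unified SD: $923,065 × 0.02076 = $19,162.8294
Pinecrest Township: $923,065 × 0.0067 = $6,184.5355
Total = $25,347.3649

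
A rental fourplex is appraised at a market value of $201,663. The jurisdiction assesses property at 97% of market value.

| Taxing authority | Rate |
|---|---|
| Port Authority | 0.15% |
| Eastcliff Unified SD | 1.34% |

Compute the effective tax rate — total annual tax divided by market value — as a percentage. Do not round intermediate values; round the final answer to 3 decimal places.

1.445%

Assessed value = $201,663 × 0.97 = $195,613.11
Port Authority: $195,613.11 × 0.0015 = $293.419665
Eastcliff Unified SD: $195,613.11 × 0.0134 = $2,621.215674
Total tax = $2,914.635339
Effective rate = $2,914.635339 ÷ $201,663 = 1.445% of market value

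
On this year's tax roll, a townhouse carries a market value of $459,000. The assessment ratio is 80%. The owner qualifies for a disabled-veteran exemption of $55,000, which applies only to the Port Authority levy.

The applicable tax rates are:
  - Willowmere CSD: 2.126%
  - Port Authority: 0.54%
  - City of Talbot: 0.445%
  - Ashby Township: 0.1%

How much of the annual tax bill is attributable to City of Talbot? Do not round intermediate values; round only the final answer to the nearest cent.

$1,634.04

Assessed value = $459,000 × 0.8 = $367,200
City of Talbot taxable value = $367,200 (exemption does not apply)
City of Talbot levy = $367,200 × 0.00445 = $1,634.04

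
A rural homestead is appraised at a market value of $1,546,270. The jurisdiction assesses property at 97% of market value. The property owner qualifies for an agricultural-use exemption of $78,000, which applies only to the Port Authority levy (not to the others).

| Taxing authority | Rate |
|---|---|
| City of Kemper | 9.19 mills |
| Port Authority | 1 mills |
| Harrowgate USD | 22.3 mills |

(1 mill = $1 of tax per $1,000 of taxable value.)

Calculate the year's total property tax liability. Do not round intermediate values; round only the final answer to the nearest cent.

$48,653.16

Assessed value = $1,546,270 × 0.97 = $1,499,881.9
City of Kemper: $1,499,881.9 × 0.00919 = $13,783.914661
Port Authority: ($1,499,881.9 − $78,000) × 0.001 = $1,421,881.9 × 0.001 = $1,421.8819
Harrowgate USD: $1,499,881.9 × 0.0223 = $33,447.36637
Total = $48,653.162931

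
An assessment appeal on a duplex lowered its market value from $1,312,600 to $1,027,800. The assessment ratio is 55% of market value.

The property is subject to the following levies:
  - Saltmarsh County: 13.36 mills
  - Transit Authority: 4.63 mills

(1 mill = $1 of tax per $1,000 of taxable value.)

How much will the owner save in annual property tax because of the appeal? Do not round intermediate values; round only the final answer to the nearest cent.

$2,817.95

Old assessed value = $1,312,600 × 0.55 = $721,930
New assessed value = $1,027,800 × 0.55 = $565,290
Combined rate = 0.01336 + 0.00463 = 0.01799
Old tax = $721,930 × 0.01799 = $12,987.5207
New tax = $565,290 × 0.01799 = $10,169.5671
Reduction = $12,987.5207 − $10,169.5671 = $2,817.9536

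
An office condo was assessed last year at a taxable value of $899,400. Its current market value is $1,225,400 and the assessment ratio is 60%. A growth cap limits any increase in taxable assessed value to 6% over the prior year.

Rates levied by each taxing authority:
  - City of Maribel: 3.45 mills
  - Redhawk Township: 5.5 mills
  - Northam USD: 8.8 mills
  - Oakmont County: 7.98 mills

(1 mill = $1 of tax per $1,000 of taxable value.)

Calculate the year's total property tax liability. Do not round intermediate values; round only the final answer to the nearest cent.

$18,917.73

Uncapped assessed value = $1,225,400 × 0.6 = $735,240
Cap limit = $899,400 × 1.06 = $953,364
Taxable assessed value = min($735,240, $953,364) = $735,240 (cap does not bind)
City of Maribel: $735,240 × 0.00345 = $2,536.578
Redhawk Township: $735,240 × 0.0055 = $4,043.82
Northam USD: $735,240 × 0.0088 = $6,470.112
Oakmont County: $735,240 × 0.00798 = $5,867.2152
Total = $18,917.7252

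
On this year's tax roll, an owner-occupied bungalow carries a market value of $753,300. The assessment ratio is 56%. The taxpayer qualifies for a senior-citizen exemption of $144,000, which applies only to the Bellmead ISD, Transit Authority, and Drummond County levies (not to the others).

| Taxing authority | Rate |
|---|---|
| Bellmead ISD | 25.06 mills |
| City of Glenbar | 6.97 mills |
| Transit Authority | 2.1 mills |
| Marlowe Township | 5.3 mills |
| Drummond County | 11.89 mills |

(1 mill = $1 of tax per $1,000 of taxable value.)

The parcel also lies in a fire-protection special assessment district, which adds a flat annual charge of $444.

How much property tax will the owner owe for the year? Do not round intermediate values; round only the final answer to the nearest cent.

Assessed value = $753,300 × 0.56 = $421,848
Bellmead ISD: ($421,848 − $144,000) × 0.02506 = $277,848 × 0.02506 = $6,962.87088
City of Glenbar: $421,848 × 0.00697 = $2,940.28056
Transit Authority: ($421,848 − $144,000) × 0.0021 = $277,848 × 0.0021 = $583.4808
Marlowe Township: $421,848 × 0.0053 = $2,235.7944
Drummond County: ($421,848 − $144,000) × 0.01189 = $277,848 × 0.01189 = $3,303.61272
Levies subtotal = $16,026.03936
Total = $16,026.03936 + $444 = $16,470.03936

$16,470.04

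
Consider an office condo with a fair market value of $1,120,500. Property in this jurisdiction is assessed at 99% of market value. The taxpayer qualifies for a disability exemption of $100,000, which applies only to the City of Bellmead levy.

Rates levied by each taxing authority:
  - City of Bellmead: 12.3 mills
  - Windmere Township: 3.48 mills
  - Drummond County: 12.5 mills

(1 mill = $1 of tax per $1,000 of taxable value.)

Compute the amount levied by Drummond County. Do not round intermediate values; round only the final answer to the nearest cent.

$13,866.19

Assessed value = $1,120,500 × 0.99 = $1,109,295
Drummond County taxable value = $1,109,295 (exemption does not apply)
Drummond County levy = $1,109,295 × 0.0125 = $13,866.1875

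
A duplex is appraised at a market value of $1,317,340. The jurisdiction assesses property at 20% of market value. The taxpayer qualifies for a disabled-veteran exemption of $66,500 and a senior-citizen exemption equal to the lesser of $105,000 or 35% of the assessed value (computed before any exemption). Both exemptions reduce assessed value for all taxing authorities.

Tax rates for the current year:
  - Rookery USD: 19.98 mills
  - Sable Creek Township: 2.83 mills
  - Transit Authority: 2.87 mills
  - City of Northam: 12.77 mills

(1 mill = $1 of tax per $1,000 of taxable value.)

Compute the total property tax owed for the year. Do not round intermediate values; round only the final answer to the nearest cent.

Assessed value = $1,317,340 × 0.2 = $263,468
Senior-citizen exemption = min($105,000, 35% × $263,468) = min($105,000, $92,213.8) = $92,213.8 (percentage binds)
Taxable value = $263,468 − $66,500 − $92,213.8 = $104,754.2
Rookery USD: $104,754.2 × 0.01998 = $2,092.988916
Sable Creek Township: $104,754.2 × 0.00283 = $296.454386
Transit Authority: $104,754.2 × 0.00287 = $300.644554
City of Northam: $104,754.2 × 0.01277 = $1,337.711134
Total = $4,027.79899

$4,027.80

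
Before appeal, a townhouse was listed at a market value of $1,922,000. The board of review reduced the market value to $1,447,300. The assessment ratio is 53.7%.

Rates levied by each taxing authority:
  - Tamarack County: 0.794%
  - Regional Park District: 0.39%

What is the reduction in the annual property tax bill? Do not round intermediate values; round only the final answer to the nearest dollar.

$3,018

Old assessed value = $1,922,000 × 0.537 = $1,032,114
New assessed value = $1,447,300 × 0.537 = $777,200.1
Combined rate = 0.00794 + 0.0039 = 0.01184
Old tax = $1,032,114 × 0.01184 = $12,220.22976
New tax = $777,200.1 × 0.01184 = $9,202.049184
Reduction = $12,220.22976 − $9,202.049184 = $3,018.180576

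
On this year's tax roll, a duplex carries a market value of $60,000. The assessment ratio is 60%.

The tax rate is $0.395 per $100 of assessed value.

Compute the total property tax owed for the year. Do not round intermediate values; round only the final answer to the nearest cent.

Assessed value = $60,000 × 0.6 = $36,000
Tax = $36,000 × 0.00395 = $142.2

$142.20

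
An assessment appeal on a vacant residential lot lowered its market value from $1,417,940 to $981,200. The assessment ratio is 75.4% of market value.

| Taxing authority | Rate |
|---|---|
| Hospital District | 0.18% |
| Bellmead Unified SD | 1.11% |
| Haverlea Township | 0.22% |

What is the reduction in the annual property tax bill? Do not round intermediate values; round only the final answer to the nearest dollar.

Old assessed value = $1,417,940 × 0.754 = $1,069,126.76
New assessed value = $981,200 × 0.754 = $739,824.8
Combined rate = 0.0018 + 0.0111 + 0.0022 = 0.0151
Old tax = $1,069,126.76 × 0.0151 = $16,143.814076
New tax = $739,824.8 × 0.0151 = $11,171.35448
Reduction = $16,143.814076 − $11,171.35448 = $4,972.459596

$4,972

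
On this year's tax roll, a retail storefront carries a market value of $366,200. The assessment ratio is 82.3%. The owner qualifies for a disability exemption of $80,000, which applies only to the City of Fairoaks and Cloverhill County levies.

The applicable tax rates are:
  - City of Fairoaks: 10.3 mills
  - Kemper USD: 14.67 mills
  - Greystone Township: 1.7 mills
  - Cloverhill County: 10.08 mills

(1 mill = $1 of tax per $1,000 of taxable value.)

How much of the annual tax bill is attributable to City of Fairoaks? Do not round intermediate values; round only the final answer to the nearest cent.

Assessed value = $366,200 × 0.823 = $301,382.6
City of Fairoaks taxable value = $301,382.6 − $80,000 = $221,382.6
City of Fairoaks levy = $221,382.6 × 0.0103 = $2,280.24078

$2,280.24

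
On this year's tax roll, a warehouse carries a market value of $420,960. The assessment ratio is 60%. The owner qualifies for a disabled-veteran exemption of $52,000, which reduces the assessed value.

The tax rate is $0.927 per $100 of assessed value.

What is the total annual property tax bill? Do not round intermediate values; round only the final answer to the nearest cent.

$1,859.34

Assessed value = $420,960 × 0.6 = $252,576
Taxable value = $252,576 − $52,000 = $200,576
Tax = $200,576 × 0.00927 = $1,859.33952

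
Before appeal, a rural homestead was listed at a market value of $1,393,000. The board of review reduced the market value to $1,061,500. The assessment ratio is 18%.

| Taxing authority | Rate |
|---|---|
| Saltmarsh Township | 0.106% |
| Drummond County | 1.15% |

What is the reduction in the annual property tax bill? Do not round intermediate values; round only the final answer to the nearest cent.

$749.46

Old assessed value = $1,393,000 × 0.18 = $250,740
New assessed value = $1,061,500 × 0.18 = $191,070
Combined rate = 0.00106 + 0.0115 = 0.01256
Old tax = $250,740 × 0.01256 = $3,149.2944
New tax = $191,070 × 0.01256 = $2,399.8392
Reduction = $3,149.2944 − $2,399.8392 = $749.4552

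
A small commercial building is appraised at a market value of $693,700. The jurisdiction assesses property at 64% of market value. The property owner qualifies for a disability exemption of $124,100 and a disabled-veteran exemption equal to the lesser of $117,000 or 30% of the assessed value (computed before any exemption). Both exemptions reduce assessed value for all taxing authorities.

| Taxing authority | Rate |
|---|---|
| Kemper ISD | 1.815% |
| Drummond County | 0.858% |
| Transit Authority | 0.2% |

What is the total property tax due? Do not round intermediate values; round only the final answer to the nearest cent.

$5,828.40

Assessed value = $693,700 × 0.64 = $443,968
Disabled-veteran exemption = min($117,000, 30% × $443,968) = min($117,000, $133,190.4) = $117,000 (dollar cap binds)
Taxable value = $443,968 − $124,100 − $117,000 = $202,868
Kemper ISD: $202,868 × 0.01815 = $3,682.0542
Drummond County: $202,868 × 0.00858 = $1,740.60744
Transit Authority: $202,868 × 0.002 = $405.736
Total = $5,828.39764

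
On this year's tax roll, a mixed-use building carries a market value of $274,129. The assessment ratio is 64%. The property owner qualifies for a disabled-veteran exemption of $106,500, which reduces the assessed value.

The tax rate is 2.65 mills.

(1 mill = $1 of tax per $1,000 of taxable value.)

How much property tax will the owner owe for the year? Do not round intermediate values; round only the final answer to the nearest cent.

Assessed value = $274,129 × 0.64 = $175,442.56
Taxable value = $175,442.56 − $106,500 = $68,942.56
Tax = $68,942.56 × 0.00265 = $182.697784

$182.70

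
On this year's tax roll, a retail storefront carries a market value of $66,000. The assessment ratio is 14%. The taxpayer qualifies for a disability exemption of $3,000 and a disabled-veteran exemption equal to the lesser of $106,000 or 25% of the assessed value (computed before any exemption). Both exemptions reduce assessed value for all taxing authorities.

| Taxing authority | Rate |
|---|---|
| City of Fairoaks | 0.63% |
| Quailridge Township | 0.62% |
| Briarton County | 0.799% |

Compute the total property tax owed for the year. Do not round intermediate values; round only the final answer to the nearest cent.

Assessed value = $66,000 × 0.14 = $9,240
Disabled-veteran exemption = min($106,000, 25% × $9,240) = min($106,000, $2,310) = $2,310 (percentage binds)
Taxable value = $9,240 − $3,000 − $2,310 = $3,930
City of Fairoaks: $3,930 × 0.0063 = $24.759
Quailridge Township: $3,930 × 0.0062 = $24.366
Briarton County: $3,930 × 0.00799 = $31.4007
Total = $80.5257

$80.53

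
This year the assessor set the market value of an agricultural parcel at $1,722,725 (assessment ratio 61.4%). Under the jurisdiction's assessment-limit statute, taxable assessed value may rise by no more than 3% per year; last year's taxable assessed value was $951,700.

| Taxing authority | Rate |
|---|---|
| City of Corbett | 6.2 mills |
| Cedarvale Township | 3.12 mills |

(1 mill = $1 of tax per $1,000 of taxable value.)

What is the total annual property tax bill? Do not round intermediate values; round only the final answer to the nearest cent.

$9,135.94

Uncapped assessed value = $1,722,725 × 0.614 = $1,057,753.15
Cap limit = $951,700 × 1.03 = $980,251
Taxable assessed value = min($1,057,753.15, $980,251) = $980,251 (cap binds)
City of Corbett: $980,251 × 0.0062 = $6,077.5562
Cedarvale Township: $980,251 × 0.00312 = $3,058.38312
Total = $9,135.93932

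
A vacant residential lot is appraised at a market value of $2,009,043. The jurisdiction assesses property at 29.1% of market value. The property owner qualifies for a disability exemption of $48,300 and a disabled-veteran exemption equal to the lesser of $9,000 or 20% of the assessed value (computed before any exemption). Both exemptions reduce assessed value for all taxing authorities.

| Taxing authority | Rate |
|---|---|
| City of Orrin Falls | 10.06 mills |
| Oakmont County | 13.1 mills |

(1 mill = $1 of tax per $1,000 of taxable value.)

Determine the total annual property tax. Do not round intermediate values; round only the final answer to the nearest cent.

Assessed value = $2,009,043 × 0.291 = $584,631.513
Disabled-veteran exemption = min($9,000, 20% × $584,631.513) = min($9,000, $116,926.3026) = $9,000 (dollar cap binds)
Taxable value = $584,631.513 − $48,300 − $9,000 = $527,331.513
City of Orrin Falls: $527,331.513 × 0.01006 = $5,304.95502078
Oakmont County: $527,331.513 × 0.0131 = $6,908.0428203
Total = $12,212.99784108

$12,213.00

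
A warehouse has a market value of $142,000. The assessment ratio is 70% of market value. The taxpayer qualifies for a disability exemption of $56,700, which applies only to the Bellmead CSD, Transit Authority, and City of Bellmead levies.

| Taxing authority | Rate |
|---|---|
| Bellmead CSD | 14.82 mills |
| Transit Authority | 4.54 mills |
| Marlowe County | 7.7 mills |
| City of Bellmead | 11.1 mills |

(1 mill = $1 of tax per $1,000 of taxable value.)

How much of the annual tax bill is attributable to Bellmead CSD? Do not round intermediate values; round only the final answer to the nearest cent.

$632.81

Assessed value = $142,000 × 0.7 = $99,400
Bellmead CSD taxable value = $99,400 − $56,700 = $42,700
Bellmead CSD levy = $42,700 × 0.01482 = $632.814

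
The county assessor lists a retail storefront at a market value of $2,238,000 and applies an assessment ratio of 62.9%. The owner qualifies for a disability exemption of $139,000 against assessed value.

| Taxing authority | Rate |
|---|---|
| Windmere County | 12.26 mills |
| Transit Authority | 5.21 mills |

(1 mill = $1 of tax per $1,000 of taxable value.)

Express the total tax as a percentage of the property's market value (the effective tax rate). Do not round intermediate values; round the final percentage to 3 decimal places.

0.990%

Assessed value = $2,238,000 × 0.629 = $1,407,702
Taxable value = $1,407,702 − $139,000 = $1,268,702
Windmere County: $1,268,702 × 0.01226 = $15,554.28652
Transit Authority: $1,268,702 × 0.00521 = $6,609.93742
Total tax = $22,164.22394
Effective rate = $22,164.22394 ÷ $2,238,000 = 0.990% of market value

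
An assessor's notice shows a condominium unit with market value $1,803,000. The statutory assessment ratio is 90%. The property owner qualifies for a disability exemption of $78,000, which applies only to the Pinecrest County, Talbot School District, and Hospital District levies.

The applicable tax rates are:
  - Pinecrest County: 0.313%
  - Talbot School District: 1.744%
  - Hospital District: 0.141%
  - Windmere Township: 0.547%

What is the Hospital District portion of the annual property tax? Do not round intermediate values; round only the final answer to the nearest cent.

$2,178.03

Assessed value = $1,803,000 × 0.9 = $1,622,700
Hospital District taxable value = $1,622,700 − $78,000 = $1,544,700
Hospital District levy = $1,544,700 × 0.00141 = $2,178.027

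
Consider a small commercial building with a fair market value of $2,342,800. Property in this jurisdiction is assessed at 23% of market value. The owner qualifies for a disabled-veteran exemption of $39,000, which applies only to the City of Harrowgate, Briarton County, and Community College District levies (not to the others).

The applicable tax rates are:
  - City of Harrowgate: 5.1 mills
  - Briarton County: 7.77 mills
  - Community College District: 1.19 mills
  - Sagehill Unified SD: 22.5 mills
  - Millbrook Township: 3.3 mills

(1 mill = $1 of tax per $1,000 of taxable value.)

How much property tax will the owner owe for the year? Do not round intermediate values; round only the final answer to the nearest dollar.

Assessed value = $2,342,800 × 0.23 = $538,844
City of Harrowgate: ($538,844 − $39,000) × 0.0051 = $499,844 × 0.0051 = $2,549.2044
Briarton County: ($538,844 − $39,000) × 0.00777 = $499,844 × 0.00777 = $3,883.78788
Community College District: ($538,844 − $39,000) × 0.00119 = $499,844 × 0.00119 = $594.81436
Sagehill Unified SD: $538,844 × 0.0225 = $12,123.99
Millbrook Township: $538,844 × 0.0033 = $1,778.1852
Total = $20,929.98184

$20,930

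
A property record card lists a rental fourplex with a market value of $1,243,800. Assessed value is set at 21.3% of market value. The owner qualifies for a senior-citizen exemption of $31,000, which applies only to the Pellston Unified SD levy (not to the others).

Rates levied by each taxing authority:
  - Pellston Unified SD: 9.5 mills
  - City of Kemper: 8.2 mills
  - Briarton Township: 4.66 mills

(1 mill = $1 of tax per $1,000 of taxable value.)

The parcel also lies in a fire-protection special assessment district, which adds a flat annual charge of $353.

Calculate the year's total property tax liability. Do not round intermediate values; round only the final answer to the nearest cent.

Assessed value = $1,243,800 × 0.213 = $264,929.4
Pellston Unified SD: ($264,929.4 − $31,000) × 0.0095 = $233,929.4 × 0.0095 = $2,222.3293
City of Kemper: $264,929.4 × 0.0082 = $2,172.42108
Briarton Township: $264,929.4 × 0.00466 = $1,234.571004
Levies subtotal = $5,629.321384
Total = $5,629.321384 + $353 = $5,982.321384

$5,982.32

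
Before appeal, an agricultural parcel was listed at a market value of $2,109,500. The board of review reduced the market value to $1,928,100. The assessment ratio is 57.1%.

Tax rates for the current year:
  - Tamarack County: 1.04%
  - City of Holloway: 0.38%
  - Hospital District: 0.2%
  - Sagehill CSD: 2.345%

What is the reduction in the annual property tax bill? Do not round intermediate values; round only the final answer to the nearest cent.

$4,106.92

Old assessed value = $2,109,500 × 0.571 = $1,204,524.5
New assessed value = $1,928,100 × 0.571 = $1,100,945.1
Combined rate = 0.0104 + 0.0038 + 0.002 + 0.02345 = 0.03965
Old tax = $1,204,524.5 × 0.03965 = $47,759.396425
New tax = $1,100,945.1 × 0.03965 = $43,652.473215
Reduction = $47,759.396425 − $43,652.473215 = $4,106.92321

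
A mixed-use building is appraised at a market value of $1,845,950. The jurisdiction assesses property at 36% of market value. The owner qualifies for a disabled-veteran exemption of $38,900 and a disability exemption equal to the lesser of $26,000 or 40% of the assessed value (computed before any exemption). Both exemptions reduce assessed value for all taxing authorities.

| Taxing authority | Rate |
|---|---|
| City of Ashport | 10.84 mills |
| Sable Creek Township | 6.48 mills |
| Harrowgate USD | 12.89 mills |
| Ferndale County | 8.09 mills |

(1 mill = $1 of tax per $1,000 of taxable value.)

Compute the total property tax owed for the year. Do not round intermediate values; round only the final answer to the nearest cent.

$22,966.29

Assessed value = $1,845,950 × 0.36 = $664,542
Disability exemption = min($26,000, 40% × $664,542) = min($26,000, $265,816.8) = $26,000 (dollar cap binds)
Taxable value = $664,542 − $38,900 − $26,000 = $599,642
City of Ashport: $599,642 × 0.01084 = $6,500.11928
Sable Creek Township: $599,642 × 0.00648 = $3,885.68016
Harrowgate USD: $599,642 × 0.01289 = $7,729.38538
Ferndale County: $599,642 × 0.00809 = $4,851.10378
Total = $22,966.2886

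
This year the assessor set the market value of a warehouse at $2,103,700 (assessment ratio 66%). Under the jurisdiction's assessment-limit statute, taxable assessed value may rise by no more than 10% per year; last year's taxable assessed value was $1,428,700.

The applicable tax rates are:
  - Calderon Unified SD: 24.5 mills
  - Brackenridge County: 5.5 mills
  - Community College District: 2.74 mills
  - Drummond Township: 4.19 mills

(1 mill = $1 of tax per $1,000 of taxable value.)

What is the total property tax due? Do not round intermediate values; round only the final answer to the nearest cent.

$51,275.16

Uncapped assessed value = $2,103,700 × 0.66 = $1,388,442
Cap limit = $1,428,700 × 1.1 = $1,571,570
Taxable assessed value = min($1,388,442, $1,571,570) = $1,388,442 (cap does not bind)
Calderon Unified SD: $1,388,442 × 0.0245 = $34,016.829
Brackenridge County: $1,388,442 × 0.0055 = $7,636.431
Community College District: $1,388,442 × 0.00274 = $3,804.33108
Drummond Township: $1,388,442 × 0.00419 = $5,817.57198
Total = $51,275.16306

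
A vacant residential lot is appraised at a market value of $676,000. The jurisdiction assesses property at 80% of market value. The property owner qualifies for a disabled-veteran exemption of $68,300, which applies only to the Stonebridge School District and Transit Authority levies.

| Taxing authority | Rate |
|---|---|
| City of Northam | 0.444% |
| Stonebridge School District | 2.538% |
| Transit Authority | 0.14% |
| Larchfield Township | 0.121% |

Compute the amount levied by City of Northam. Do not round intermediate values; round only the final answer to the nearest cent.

Assessed value = $676,000 × 0.8 = $540,800
City of Northam taxable value = $540,800 (exemption does not apply)
City of Northam levy = $540,800 × 0.00444 = $2,401.152

$2,401.15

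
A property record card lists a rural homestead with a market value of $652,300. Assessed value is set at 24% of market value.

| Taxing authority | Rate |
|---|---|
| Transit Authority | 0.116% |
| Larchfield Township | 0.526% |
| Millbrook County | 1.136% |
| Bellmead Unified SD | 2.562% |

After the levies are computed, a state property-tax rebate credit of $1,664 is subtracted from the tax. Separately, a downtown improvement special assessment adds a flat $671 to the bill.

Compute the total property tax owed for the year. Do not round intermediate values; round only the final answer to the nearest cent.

Assessed value = $652,300 × 0.24 = $156,552
Transit Authority: $156,552 × 0.00116 = $181.60032
Larchfield Township: $156,552 × 0.00526 = $823.46352
Millbrook County: $156,552 × 0.01136 = $1,778.43072
Bellmead Unified SD: $156,552 × 0.02562 = $4,010.86224
Levies subtotal = $6,794.3568
After credit = $6,794.3568 − $1,664 = $5,130.3568
Total = $5,130.3568 + $671 = $5,801.3568

$5,801.36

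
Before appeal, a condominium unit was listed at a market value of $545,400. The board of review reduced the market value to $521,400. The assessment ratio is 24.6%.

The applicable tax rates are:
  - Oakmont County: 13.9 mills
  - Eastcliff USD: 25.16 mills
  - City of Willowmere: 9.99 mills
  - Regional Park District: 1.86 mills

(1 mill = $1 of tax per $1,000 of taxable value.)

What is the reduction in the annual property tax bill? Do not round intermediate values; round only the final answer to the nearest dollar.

$301

Old assessed value = $545,400 × 0.246 = $134,168.4
New assessed value = $521,400 × 0.246 = $128,264.4
Combined rate = 0.0139 + 0.02516 + 0.00999 + 0.00186 = 0.05091
Old tax = $134,168.4 × 0.05091 = $6,830.513244
New tax = $128,264.4 × 0.05091 = $6,529.940604
Reduction = $6,830.513244 − $6,529.940604 = $300.57264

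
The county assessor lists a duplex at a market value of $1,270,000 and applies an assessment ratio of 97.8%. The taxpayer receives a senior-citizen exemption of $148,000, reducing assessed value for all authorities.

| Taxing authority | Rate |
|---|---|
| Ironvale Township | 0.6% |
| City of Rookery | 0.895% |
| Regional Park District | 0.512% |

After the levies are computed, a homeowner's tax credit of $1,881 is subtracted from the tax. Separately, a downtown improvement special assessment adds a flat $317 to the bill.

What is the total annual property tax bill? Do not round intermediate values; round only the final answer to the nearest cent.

Assessed value = $1,270,000 × 0.978 = $1,242,060
Taxable value = $1,242,060 − $148,000 = $1,094,060
Ironvale Township: $1,094,060 × 0.006 = $6,564.36
City of Rookery: $1,094,060 × 0.00895 = $9,791.837
Regional Park District: $1,094,060 × 0.00512 = $5,601.5872
Levies subtotal = $21,957.7842
After credit = $21,957.7842 − $1,881 = $20,076.7842
Total = $20,076.7842 + $317 = $20,393.7842

$20,393.78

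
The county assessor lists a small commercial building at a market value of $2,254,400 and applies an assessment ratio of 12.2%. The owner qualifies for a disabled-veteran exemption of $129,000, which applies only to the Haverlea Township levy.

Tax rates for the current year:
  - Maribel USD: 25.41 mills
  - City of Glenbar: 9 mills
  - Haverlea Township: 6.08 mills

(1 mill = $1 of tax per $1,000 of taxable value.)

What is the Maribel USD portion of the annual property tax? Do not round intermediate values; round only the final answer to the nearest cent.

Assessed value = $2,254,400 × 0.122 = $275,036.8
Maribel USD taxable value = $275,036.8 (exemption does not apply)
Maribel USD levy = $275,036.8 × 0.02541 = $6,988.685088

$6,988.69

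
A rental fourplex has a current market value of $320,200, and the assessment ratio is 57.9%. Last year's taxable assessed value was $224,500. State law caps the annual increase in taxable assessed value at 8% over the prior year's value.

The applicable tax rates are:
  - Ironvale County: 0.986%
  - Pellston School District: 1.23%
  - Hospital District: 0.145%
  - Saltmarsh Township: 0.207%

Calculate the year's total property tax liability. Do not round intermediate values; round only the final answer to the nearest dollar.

Uncapped assessed value = $320,200 × 0.579 = $185,395.8
Cap limit = $224,500 × 1.08 = $242,460
Taxable assessed value = min($185,395.8, $242,460) = $185,395.8 (cap does not bind)
Ironvale County: $185,395.8 × 0.00986 = $1,828.002588
Pellston School District: $185,395.8 × 0.0123 = $2,280.36834
Hospital District: $185,395.8 × 0.00145 = $268.82391
Saltmarsh Township: $185,395.8 × 0.00207 = $383.769306
Total = $4,760.964144

$4,761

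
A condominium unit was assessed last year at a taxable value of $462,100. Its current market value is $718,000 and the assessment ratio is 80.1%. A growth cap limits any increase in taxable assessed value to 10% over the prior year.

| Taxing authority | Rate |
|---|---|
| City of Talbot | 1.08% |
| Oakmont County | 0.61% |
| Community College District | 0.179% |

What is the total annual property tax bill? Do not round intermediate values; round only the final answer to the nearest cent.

Uncapped assessed value = $718,000 × 0.801 = $575,118
Cap limit = $462,100 × 1.1 = $508,310
Taxable assessed value = min($575,118, $508,310) = $508,310 (cap binds)
City of Talbot: $508,310 × 0.0108 = $5,489.748
Oakmont County: $508,310 × 0.0061 = $3,100.691
Community College District: $508,310 × 0.00179 = $909.8749
Total = $9,500.3139

$9,500.31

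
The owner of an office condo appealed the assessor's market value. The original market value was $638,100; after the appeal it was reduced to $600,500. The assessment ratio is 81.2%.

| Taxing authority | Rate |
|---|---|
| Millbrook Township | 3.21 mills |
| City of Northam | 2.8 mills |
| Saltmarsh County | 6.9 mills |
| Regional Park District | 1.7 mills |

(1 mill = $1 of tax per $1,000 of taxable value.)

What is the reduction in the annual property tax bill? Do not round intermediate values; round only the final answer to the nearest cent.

Old assessed value = $638,100 × 0.812 = $518,137.2
New assessed value = $600,500 × 0.812 = $487,606
Combined rate = 0.00321 + 0.0028 + 0.0069 + 0.0017 = 0.01461
Old tax = $518,137.2 × 0.01461 = $7,569.984492
New tax = $487,606 × 0.01461 = $7,123.92366
Reduction = $7,569.984492 − $7,123.92366 = $446.060832

$446.06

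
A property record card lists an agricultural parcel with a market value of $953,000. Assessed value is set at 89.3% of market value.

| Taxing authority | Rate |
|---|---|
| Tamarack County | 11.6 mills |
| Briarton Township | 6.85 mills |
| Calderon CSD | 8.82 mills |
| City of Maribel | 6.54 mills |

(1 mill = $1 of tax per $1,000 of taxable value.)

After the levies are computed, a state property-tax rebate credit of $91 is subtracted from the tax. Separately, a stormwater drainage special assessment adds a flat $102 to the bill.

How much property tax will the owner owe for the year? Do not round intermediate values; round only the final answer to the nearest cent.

Assessed value = $953,000 × 0.893 = $851,029
Tamarack County: $851,029 × 0.0116 = $9,871.9364
Briarton Township: $851,029 × 0.00685 = $5,829.54865
Calderon CSD: $851,029 × 0.00882 = $7,506.07578
City of Maribel: $851,029 × 0.00654 = $5,565.72966
Levies subtotal = $28,773.29049
After credit = $28,773.29049 − $91 = $28,682.29049
Total = $28,682.29049 + $102 = $28,784.29049

$28,784.29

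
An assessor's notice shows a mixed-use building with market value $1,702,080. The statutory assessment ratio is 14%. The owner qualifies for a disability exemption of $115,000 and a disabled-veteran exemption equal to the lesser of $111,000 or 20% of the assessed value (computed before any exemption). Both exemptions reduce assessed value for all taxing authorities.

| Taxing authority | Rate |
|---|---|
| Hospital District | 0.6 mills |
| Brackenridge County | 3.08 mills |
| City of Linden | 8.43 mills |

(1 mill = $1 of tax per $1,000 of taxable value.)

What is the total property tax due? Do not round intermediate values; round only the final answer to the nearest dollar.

$916

Assessed value = $1,702,080 × 0.14 = $238,291.2
Disabled-veteran exemption = min($111,000, 20% × $238,291.2) = min($111,000, $47,658.24) = $47,658.24 (percentage binds)
Taxable value = $238,291.2 − $115,000 − $47,658.24 = $75,632.96
Hospital District: $75,632.96 × 0.0006 = $45.379776
Brackenridge County: $75,632.96 × 0.00308 = $232.9495168
City of Linden: $75,632.96 × 0.00843 = $637.5858528
Total = $915.9151456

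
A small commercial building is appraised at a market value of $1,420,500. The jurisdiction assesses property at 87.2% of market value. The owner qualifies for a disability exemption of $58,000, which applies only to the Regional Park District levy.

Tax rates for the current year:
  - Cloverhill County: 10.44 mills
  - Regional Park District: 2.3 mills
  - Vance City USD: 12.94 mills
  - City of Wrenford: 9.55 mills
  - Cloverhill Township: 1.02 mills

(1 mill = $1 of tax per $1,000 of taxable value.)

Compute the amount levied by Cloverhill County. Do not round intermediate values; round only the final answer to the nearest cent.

$12,931.78

Assessed value = $1,420,500 × 0.872 = $1,238,676
Cloverhill County taxable value = $1,238,676 (exemption does not apply)
Cloverhill County levy = $1,238,676 × 0.01044 = $12,931.77744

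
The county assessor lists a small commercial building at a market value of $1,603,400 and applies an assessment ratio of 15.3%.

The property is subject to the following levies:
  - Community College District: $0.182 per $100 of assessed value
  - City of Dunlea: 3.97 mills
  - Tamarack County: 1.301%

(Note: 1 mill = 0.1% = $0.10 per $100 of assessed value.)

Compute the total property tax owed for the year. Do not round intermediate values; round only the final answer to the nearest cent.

$4,612.02

Assessed value = $1,603,400 × 0.153 = $245,320.2
Community College District: $245,320.2 × 0.00182 = $446.482764
City of Dunlea: $245,320.2 × 0.00397 = $973.921194
Tamarack County: $245,320.2 × 0.01301 = $3,191.615802
Total = $4,612.01976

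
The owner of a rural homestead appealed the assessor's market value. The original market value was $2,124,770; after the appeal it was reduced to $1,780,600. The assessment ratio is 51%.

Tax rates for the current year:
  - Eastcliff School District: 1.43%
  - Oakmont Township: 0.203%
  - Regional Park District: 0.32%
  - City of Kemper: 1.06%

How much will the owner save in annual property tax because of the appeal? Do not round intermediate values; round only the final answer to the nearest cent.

Old assessed value = $2,124,770 × 0.51 = $1,083,632.7
New assessed value = $1,780,600 × 0.51 = $908,106
Combined rate = 0.0143 + 0.00203 + 0.0032 + 0.0106 = 0.03013
Old tax = $1,083,632.7 × 0.03013 = $32,649.853251
New tax = $908,106 × 0.03013 = $27,361.23378
Reduction = $32,649.853251 − $27,361.23378 = $5,288.619471

$5,288.62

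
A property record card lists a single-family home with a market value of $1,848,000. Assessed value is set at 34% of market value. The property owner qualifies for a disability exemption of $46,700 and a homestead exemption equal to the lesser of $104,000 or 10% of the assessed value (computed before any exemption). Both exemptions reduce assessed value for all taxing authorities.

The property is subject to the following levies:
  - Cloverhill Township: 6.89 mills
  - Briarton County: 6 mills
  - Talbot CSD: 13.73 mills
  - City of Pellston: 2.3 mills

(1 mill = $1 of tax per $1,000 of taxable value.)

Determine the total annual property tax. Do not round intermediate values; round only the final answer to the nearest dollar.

Assessed value = $1,848,000 × 0.34 = $628,320
Homestead exemption = min($104,000, 10% × $628,320) = min($104,000, $62,832) = $62,832 (percentage binds)
Taxable value = $628,320 − $46,700 − $62,832 = $518,788
Cloverhill Township: $518,788 × 0.00689 = $3,574.44932
Briarton County: $518,788 × 0.006 = $3,112.728
Talbot CSD: $518,788 × 0.01373 = $7,122.95924
City of Pellston: $518,788 × 0.0023 = $1,193.2124
Total = $15,003.34896

$15,003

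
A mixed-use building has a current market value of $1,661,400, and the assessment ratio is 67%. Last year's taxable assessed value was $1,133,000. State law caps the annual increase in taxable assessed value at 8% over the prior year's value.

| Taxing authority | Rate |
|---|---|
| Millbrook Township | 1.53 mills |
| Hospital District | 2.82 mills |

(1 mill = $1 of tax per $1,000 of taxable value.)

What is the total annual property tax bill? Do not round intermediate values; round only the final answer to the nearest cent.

Uncapped assessed value = $1,661,400 × 0.67 = $1,113,138
Cap limit = $1,133,000 × 1.08 = $1,223,640
Taxable assessed value = min($1,113,138, $1,223,640) = $1,113,138 (cap does not bind)
Millbrook Township: $1,113,138 × 0.00153 = $1,703.10114
Hospital District: $1,113,138 × 0.00282 = $3,139.04916
Total = $4,842.1503

$4,842.15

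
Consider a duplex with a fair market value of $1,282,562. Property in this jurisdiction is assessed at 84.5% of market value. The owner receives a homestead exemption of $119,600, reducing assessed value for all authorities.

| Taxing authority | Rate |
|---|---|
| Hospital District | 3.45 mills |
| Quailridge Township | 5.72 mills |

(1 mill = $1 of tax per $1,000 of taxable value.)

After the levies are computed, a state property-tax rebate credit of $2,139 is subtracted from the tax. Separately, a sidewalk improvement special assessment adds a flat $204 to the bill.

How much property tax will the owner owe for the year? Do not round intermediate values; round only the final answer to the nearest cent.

Assessed value = $1,282,562 × 0.845 = $1,083,764.89
Taxable value = $1,083,764.89 − $119,600 = $964,164.89
Hospital District: $964,164.89 × 0.00345 = $3,326.3688705
Quailridge Township: $964,164.89 × 0.00572 = $5,515.0231708
Levies subtotal = $8,841.3920413
After credit = $8,841.3920413 − $2,139 = $6,702.3920413
Total = $6,702.3920413 + $204 = $6,906.3920413

$6,906.39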